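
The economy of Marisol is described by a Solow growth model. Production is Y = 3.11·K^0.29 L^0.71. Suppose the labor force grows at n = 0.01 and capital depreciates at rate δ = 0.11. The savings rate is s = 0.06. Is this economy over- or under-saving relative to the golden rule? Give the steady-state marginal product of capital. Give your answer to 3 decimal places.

The effective depreciation rate is n + δ = 0.01 + 0.11 = 0.12.
Steady-state k*: s·A·k^0.29 = 0.12·k gives k* = (0.06·3.11/0.12)^(1/0.71) ≈ 1.8623.
MPK = 0.29·3.11·1.8623^(-0.71) ≈ 0.5800.
MPK > n+δ = 0.12, so the economy is dynamically efficient (under-saving).

under-saving; MPK ≈ 0.580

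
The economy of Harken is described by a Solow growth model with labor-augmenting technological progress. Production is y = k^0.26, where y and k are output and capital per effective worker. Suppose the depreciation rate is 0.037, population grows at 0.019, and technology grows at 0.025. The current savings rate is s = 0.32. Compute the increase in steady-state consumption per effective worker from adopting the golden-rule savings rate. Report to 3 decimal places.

Δc ≈ 0.013

n + g + δ = 0.019 + 0.025 + 0.037 = 0.081.
Current steady state (s = 0.32): k* = (0.32/0.081)^(1/0.74) ≈ 6.4018, y* = 6.4018^0.26 ≈ 1.6205, c* = (1−0.32)·1.6205 ≈ 1.1019.
At the golden rule the marginal product of capital equals n+g+δ: 0.26·k^(0.26−1) = 0.081. Solving, k_gold = (0.26/0.081)^(1/0.74) ≈ 4.8355.
y_gold = 4.8355^0.26 ≈ 1.5065, c_gold = y_gold − 0.081·k_gold ≈ 1.1148.
Gain: Δc = 1.1148 − 1.1019 ≈ 0.0129.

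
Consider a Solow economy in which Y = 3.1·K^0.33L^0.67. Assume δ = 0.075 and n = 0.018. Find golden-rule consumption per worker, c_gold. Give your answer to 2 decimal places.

c_gold ≈ 6.77

n + δ = 0.018 + 0.075 = 0.093.
Setting f'(k) = n+δ gives 0.33·3.1·k^(0.33−1) = 0.093, hence k_gold = (0.33·3.1/0.093)^(1/0.67) ≈ 35.8358.
y_gold = 3.1·35.8358^0.33 ≈ 10.0992.
c_gold = y_gold − (n+δ)·k_gold = 10.0992 − 0.093·35.8358 ≈ 6.7665.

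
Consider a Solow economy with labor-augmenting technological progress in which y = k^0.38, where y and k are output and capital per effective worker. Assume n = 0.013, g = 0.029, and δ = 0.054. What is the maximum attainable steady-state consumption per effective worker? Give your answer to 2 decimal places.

c_gold ≈ 1.44

n + g + δ = 0.013 + 0.029 + 0.054 = 0.096.
Maximizing c = f(k) − (n+g+δ)·k gives f'(k) = n+g+δ, i.e. 0.38·k^(0.38−1) = 0.096, so k_gold = (0.38/0.096)^(1/0.62) ≈ 9.1988.
y_gold = 9.1988^0.38 ≈ 2.3239.
c_gold = y_gold − (n+g+δ)·k_gold = 2.3239 − 0.096·9.1988 ≈ 1.4408.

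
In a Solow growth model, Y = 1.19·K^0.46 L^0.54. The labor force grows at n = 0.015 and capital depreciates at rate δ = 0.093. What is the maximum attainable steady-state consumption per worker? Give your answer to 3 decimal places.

n + δ = 0.015 + 0.093 = 0.108.
Setting f'(k) = n+δ gives 0.46·1.19·k^(0.46−1) = 0.108, hence k_gold = (0.46·1.19/0.108)^(1/0.54) ≈ 20.1993.
y_gold = 1.19·20.1993^0.46 ≈ 4.7424.
c_gold = y_gold − (n+δ)·k_gold = 4.7424 − 0.108·20.1993 ≈ 2.5609.

c_gold ≈ 2.561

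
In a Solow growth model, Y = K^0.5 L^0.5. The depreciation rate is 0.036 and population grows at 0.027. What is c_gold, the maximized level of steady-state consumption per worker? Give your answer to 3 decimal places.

The effective depreciation rate is n + δ = 0.027 + 0.036 = 0.063.
Setting f'(k) = n+δ gives 0.5·k^(0.5−1) = 0.063, hence k_gold = (0.5/0.063)^(1/0.5) ≈ 62.9882.
y_gold = 62.9882^0.5 ≈ 7.9365.
c_gold = y_gold − (n+δ)·k_gold = 7.9365 − 0.063·62.9882 ≈ 3.9683.

c_gold ≈ 3.968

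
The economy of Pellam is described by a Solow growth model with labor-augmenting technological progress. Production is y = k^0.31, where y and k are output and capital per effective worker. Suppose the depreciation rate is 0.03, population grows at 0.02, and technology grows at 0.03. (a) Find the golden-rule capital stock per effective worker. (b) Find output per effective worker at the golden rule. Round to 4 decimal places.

(a) k_gold ≈ 7.1214; (b) y_gold ≈ 1.8378

n + g + δ = 0.02 + 0.03 + 0.03 = 0.08.
Maximizing c = f(k) − (n+g+δ)·k gives f'(k) = n+g+δ, i.e. 0.31·k^(0.31−1) = 0.08, so k_gold = (0.31/0.08)^(1/0.69) ≈ 7.1214.
y_gold = 7.1214^0.31 ≈ 1.8378.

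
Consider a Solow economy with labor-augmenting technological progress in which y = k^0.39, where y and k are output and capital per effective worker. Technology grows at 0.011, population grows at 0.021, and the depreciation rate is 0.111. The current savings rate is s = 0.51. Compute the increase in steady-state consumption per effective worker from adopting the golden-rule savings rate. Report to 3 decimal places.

Δc ≈ 0.054

n + g + δ = 0.021 + 0.011 + 0.111 = 0.143.
Current steady state (s = 0.51): k* = (0.51/0.143)^(1/0.61) ≈ 8.0408, y* = 8.0408^0.39 ≈ 2.2546, c* = (1−0.51)·2.2546 ≈ 1.1047.
Maximizing c = f(k) − (n+g+δ)·k gives f'(k) = n+g+δ, i.e. 0.39·k^(0.39−1) = 0.143, so k_gold = (0.39/0.143)^(1/0.61) ≈ 5.1798.
y_gold = 5.1798^0.39 ≈ 1.8992, c_gold = y_gold − 0.143·k_gold ≈ 1.1585.
Gain: Δc = 1.1585 − 1.1047 ≈ 0.0538.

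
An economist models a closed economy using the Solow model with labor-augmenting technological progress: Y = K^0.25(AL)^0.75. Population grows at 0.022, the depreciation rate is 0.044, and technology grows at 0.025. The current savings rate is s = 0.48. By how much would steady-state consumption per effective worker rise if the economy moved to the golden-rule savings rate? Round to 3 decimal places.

The effective depreciation rate is n + g + δ = 0.022 + 0.025 + 0.044 = 0.091.
Current steady state (s = 0.48): k* = (0.48/0.091)^(1/0.75) ≈ 9.1819, y* = 9.1819^0.25 ≈ 1.7407, c* = (1−0.48)·1.7407 ≈ 0.9052.
Maximizing c = f(k) − (n+g+δ)·k gives f'(k) = n+g+δ, i.e. 0.25·k^(0.25−1) = 0.091, so k_gold = (0.25/0.091)^(1/0.75) ≈ 3.8477.
y_gold = 3.8477^0.25 ≈ 1.4006, c_gold = y_gold − 0.091·k_gold ≈ 1.0504.
Gain: Δc = 1.0504 − 0.9052 ≈ 0.1452.

Δc ≈ 0.145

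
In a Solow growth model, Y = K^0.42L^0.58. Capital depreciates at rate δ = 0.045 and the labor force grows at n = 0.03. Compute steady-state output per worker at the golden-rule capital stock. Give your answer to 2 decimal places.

Capital per worker breaks even when investment replaces (n + δ)·k; here n + δ = 0.075.
Setting f'(k) = n+δ gives 0.42·k^(0.42−1) = 0.075, hence k_gold = (0.42/0.075)^(1/0.58) ≈ 19.4975.
Output: y_gold = k_gold^0.42 = 19.4975^0.42 ≈ 3.4817.

y_gold ≈ 3.48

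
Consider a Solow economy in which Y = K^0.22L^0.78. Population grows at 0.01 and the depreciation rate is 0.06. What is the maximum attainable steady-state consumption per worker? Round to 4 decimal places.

c_gold ≈ 1.0774

The effective depreciation rate is n + δ = 0.01 + 0.06 = 0.07.
Maximizing c = f(k) − (n+δ)·k gives f'(k) = n+δ, i.e. 0.22·k^(0.22−1) = 0.07, so k_gold = (0.22/0.07)^(1/0.78) ≈ 4.3411.
y_gold = 4.3411^0.22 ≈ 1.3812.
c_gold = y_gold − (n+δ)·k_gold = 1.3812 − 0.07·4.3411 ≈ 1.0774.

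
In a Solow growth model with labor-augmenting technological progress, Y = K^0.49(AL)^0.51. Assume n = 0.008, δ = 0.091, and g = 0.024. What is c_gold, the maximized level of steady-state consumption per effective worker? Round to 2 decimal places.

n + g + δ = 0.008 + 0.024 + 0.091 = 0.123.
Maximizing c = f(k) − (n+g+δ)·k gives f'(k) = n+g+δ, i.e. 0.49·k^(0.49−1) = 0.123, so k_gold = (0.49/0.123)^(1/0.51) ≈ 15.0328.
y_gold = 15.0328^0.49 ≈ 3.7736.
c_gold = y_gold − (n+g+δ)·k_gold = 3.7736 − 0.123·15.0328 ≈ 1.9245.

c_gold ≈ 1.92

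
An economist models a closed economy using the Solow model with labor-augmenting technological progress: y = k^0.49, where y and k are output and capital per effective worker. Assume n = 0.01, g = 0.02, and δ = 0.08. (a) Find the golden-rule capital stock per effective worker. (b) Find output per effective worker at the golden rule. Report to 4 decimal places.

The effective depreciation rate is n + g + δ = 0.01 + 0.02 + 0.08 = 0.11.
Maximizing c = f(k) − (n+g+δ)·k gives f'(k) = n+g+δ, i.e. 0.49·k^(0.49−1) = 0.11, so k_gold = (0.49/0.11)^(1/0.51) ≈ 18.7139.
y_gold = 18.7139^0.49 ≈ 4.2011.

(a) k_gold ≈ 18.7139; (b) y_gold ≈ 4.2011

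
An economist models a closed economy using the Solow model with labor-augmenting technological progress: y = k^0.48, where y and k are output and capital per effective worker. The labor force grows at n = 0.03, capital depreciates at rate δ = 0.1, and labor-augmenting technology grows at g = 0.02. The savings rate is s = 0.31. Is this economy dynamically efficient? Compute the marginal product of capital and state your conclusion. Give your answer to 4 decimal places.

dynamically efficient; MPK ≈ 0.2323

The effective depreciation rate is n + g + δ = 0.03 + 0.02 + 0.1 = 0.15.
Steady-state k*: s·k^0.48 = 0.15·k gives k* = (0.31/0.15)^(1/0.52) ≈ 4.0391.
MPK = 0.48·4.0391^(-0.52) ≈ 0.2323.
MPK > n+g+δ = 0.15, so the economy is dynamically efficient (under-saving).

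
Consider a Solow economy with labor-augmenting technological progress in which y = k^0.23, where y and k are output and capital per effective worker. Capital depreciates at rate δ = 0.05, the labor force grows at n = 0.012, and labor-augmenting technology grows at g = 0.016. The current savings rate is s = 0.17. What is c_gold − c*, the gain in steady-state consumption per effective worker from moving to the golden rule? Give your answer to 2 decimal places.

The effective depreciation rate is n + g + δ = 0.012 + 0.016 + 0.05 = 0.078.
Current steady state (s = 0.17): k* = (0.17/0.078)^(1/0.77) ≈ 2.7506, y* = 2.7506^0.23 ≈ 1.2620, c* = (1−0.17)·1.2620 ≈ 1.0475.
Setting f'(k) = n+g+δ gives 0.23·k^(0.23−1) = 0.078, hence k_gold = (0.23/0.078)^(1/0.77) ≈ 4.0730.
y_gold = 4.0730^0.23 ≈ 1.3813, c_gold = y_gold − 0.078·k_gold ≈ 1.0636.
Gain: Δc = 1.0636 − 1.0475 ≈ 0.0161.

Δc ≈ 0.02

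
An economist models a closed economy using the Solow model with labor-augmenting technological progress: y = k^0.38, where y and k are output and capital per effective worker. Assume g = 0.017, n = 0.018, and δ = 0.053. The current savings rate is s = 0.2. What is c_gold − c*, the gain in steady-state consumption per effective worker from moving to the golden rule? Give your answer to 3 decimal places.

n + g + δ = 0.018 + 0.017 + 0.053 = 0.088.
Current steady state (s = 0.2): k* = (0.2/0.088)^(1/0.62) ≈ 3.7590, y* = 3.7590^0.38 ≈ 1.6540, c* = (1−0.2)·1.6540 ≈ 1.3232.
Maximizing c = f(k) − (n+g+δ)·k gives f'(k) = n+g+δ, i.e. 0.38·k^(0.38−1) = 0.088, so k_gold = (0.38/0.088)^(1/0.62) ≈ 10.5847.
y_gold = 10.5847^0.38 ≈ 2.4512, c_gold = y_gold − 0.088·k_gold ≈ 1.5197.
Gain: Δc = 1.5197 − 1.3232 ≈ 0.1966.

Δc ≈ 0.197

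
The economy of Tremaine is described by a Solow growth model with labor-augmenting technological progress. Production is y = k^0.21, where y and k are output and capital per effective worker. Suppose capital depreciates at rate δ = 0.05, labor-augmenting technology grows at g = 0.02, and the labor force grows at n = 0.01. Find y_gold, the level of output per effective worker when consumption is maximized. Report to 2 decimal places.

y_gold ≈ 1.29

Capital per effective worker breaks even when investment replaces (n + g + δ)·k; here n + g + δ = 0.08.
At the golden rule the marginal product of capital equals n+g+δ: 0.21·k^(0.21−1) = 0.08. Solving, k_gold = (0.21/0.08)^(1/0.79) ≈ 3.3927.
Output: y_gold = k_gold^0.21 = 3.3927^0.21 ≈ 1.2925.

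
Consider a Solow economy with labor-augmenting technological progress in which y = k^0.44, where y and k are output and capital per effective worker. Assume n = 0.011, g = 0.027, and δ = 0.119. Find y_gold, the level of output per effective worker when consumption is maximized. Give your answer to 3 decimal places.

Capital per effective worker breaks even when investment replaces (n + g + δ)·k; here n + g + δ = 0.157.
Setting f'(k) = n+g+δ gives 0.44·k^(0.44−1) = 0.157, hence k_gold = (0.44/0.157)^(1/0.56) ≈ 6.2980.
Output: y_gold = k_gold^0.44 = 6.2980^0.44 ≈ 2.2472.

y_gold ≈ 2.247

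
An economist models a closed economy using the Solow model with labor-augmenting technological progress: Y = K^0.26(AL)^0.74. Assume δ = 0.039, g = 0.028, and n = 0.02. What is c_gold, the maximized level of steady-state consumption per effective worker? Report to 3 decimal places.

c_gold ≈ 1.087

n + g + δ = 0.02 + 0.028 + 0.039 = 0.087.
Maximizing c = f(k) − (n+g+δ)·k gives f'(k) = n+g+δ, i.e. 0.26·k^(0.26−1) = 0.087, so k_gold = (0.26/0.087)^(1/0.74) ≈ 4.3904.
y_gold = 4.3904^0.26 ≈ 1.4691.
c_gold = y_gold − (n+g+δ)·k_gold = 1.4691 − 0.087·4.3904 ≈ 1.0871.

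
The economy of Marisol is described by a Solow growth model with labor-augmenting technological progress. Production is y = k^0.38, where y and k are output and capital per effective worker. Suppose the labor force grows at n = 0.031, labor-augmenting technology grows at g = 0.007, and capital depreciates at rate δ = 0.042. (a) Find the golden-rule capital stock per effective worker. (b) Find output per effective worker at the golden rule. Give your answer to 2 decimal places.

Break-even investment rate: n + g + δ = 0.031 + 0.007 + 0.042 = 0.08.
Maximizing c = f(k) − (n+g+δ)·k gives f'(k) = n+g+δ, i.e. 0.38·k^(0.38−1) = 0.08, so k_gold = (0.38/0.08)^(1/0.62) ≈ 12.3436.
y_gold = 12.3436^0.38 ≈ 2.5986.

(a) k_gold ≈ 12.34; (b) y_gold ≈ 2.60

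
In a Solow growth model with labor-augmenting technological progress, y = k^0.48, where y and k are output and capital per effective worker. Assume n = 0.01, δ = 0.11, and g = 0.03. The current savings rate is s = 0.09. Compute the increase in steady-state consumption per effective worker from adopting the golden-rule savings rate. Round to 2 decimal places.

Δc ≈ 0.95

The effective depreciation rate is n + g + δ = 0.01 + 0.03 + 0.11 = 0.15.
Current steady state (s = 0.09): k* = (0.09/0.15)^(1/0.52) ≈ 0.3744, y* = 0.3744^0.48 ≈ 0.6240, c* = (1−0.09)·0.6240 ≈ 0.5679.
Maximizing c = f(k) − (n+g+δ)·k gives f'(k) = n+g+δ, i.e. 0.48·k^(0.48−1) = 0.15, so k_gold = (0.48/0.15)^(1/0.52) ≈ 9.3636.
y_gold = 9.3636^0.48 ≈ 2.9261, c_gold = y_gold − 0.15·k_gold ≈ 1.5216.
Gain: Δc = 1.5216 − 0.5679 ≈ 0.9537.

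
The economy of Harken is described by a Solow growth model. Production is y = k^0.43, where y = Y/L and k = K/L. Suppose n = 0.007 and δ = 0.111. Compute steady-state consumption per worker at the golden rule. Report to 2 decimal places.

c_gold ≈ 1.51

The effective depreciation rate is n + δ = 0.007 + 0.111 = 0.118.
Golden rule sets MPK = n+δ: 0.43·k^(0.43−1) = 0.118, so k_gold = (0.43/0.118)^(1/0.57) ≈ 9.6658.
y_gold = 9.6658^0.43 ≈ 2.6525.
c_gold = y_gold − (n+δ)·k_gold = 2.6525 − 0.118·9.6658 ≈ 1.5119.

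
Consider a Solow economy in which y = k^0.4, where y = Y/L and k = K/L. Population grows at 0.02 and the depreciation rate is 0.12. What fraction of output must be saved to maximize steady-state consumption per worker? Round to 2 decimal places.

s_gold = 0.40

The effective depreciation rate is n + δ = 0.02 + 0.12 = 0.14.
At the golden rule MPK = n+δ, and in any Cobb-Douglas steady state s = (n+δ)·k/y = MPK·k/y = capital's share 0.4.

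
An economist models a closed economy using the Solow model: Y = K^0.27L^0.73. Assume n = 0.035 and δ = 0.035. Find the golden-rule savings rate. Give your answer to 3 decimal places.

Capital per worker breaks even when investment replaces (n + δ)·k; here n + δ = 0.07.
At the golden rule MPK = n+δ, and in any Cobb-Douglas steady state s = (n+δ)·k/y = MPK·k/y = capital's share 0.27.

s_gold = 0.270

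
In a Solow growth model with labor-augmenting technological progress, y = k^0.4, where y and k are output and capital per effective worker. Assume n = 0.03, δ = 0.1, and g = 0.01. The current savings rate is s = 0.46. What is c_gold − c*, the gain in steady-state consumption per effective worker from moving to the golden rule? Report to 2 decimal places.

n + g + δ = 0.03 + 0.01 + 0.1 = 0.14.
Current steady state (s = 0.46): k* = (0.46/0.14)^(1/0.6) ≈ 7.2619, y* = 7.2619^0.4 ≈ 2.2101, c* = (1−0.46)·2.2101 ≈ 1.1935.
At the golden rule the marginal product of capital equals n+g+δ: 0.4·k^(0.4−1) = 0.14. Solving, k_gold = (0.4/0.14)^(1/0.6) ≈ 5.7529.
y_gold = 5.7529^0.4 ≈ 2.0135, c_gold = y_gold − 0.14·k_gold ≈ 1.2081.
Gain: Δc = 1.2081 − 1.1935 ≈ 0.0146.

Δc ≈ 0.01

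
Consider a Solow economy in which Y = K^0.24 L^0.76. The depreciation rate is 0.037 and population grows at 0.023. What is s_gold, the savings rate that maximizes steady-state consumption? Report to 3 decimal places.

Capital per worker breaks even when investment replaces (n + δ)·k; here n + δ = 0.06.
At the golden rule MPK = n+δ, and in any Cobb-Douglas steady state s = (n+δ)·k/y = MPK·k/y = capital's share 0.24.

s_gold = 0.240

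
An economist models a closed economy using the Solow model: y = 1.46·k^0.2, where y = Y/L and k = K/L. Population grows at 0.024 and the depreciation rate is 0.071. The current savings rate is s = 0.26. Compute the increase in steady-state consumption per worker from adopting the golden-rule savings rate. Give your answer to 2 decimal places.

Δc ≈ 0.02

Break-even investment rate: n + δ = 0.024 + 0.071 = 0.095.
Current steady state (s = 0.26): k* = (0.26·1.46/0.095)^(1/0.8) ≈ 5.6494, y* = 1.46·5.6494^0.2 ≈ 2.0642, c* = (1−0.26)·2.0642 ≈ 1.5275.
Setting f'(k) = n+δ gives 0.2·1.46·k^(0.2−1) = 0.095, hence k_gold = (0.2·1.46/0.095)^(1/0.8) ≈ 4.0698.
y_gold = 1.46·4.0698^0.2 ≈ 1.9332, c_gold = y_gold − 0.095·k_gold ≈ 1.5465.
Gain: Δc = 1.5465 − 1.5275 ≈ 0.0190.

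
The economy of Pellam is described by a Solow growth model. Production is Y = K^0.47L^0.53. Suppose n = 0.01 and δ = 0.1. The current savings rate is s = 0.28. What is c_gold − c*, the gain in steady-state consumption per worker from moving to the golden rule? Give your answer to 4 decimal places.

The effective depreciation rate is n + δ = 0.01 + 0.1 = 0.11.
Current steady state (s = 0.28): k* = (0.28/0.11)^(1/0.53) ≈ 5.8290, y* = 5.8290^0.47 ≈ 2.2900, c* = (1−0.28)·2.2900 ≈ 1.6488.
Maximizing c = f(k) − (n+δ)·k gives f'(k) = n+δ, i.e. 0.47·k^(0.47−1) = 0.11, so k_gold = (0.47/0.11)^(1/0.53) ≈ 15.4885.
y_gold = 15.4885^0.47 ≈ 3.6250, c_gold = y_gold − 0.11·k_gold ≈ 1.9212.
Gain: Δc = 1.9212 − 1.6488 ≈ 0.2725.

Δc ≈ 0.2725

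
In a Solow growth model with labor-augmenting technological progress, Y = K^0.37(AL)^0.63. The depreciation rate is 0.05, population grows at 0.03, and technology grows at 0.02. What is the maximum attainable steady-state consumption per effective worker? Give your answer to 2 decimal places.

Capital per effective worker breaks even when investment replaces (n + g + δ)·k; here n + g + δ = 0.1.
Maximizing c = f(k) − (n+g+δ)·k gives f'(k) = n+g+δ, i.e. 0.37·k^(0.37−1) = 0.1, so k_gold = (0.37/0.1)^(1/0.63) ≈ 7.9782.
y_gold = 7.9782^0.37 ≈ 2.1563.
c_gold = y_gold − (n+g+δ)·k_gold = 2.1563 − 0.1·7.9782 ≈ 1.3585.

c_gold ≈ 1.36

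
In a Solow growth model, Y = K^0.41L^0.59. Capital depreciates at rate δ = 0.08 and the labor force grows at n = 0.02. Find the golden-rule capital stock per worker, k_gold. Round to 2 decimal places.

k_gold ≈ 10.93

The effective depreciation rate is n + δ = 0.02 + 0.08 = 0.1.
At the golden rule the marginal product of capital equals n+δ: 0.41·k^(0.41−1) = 0.1. Solving, k_gold = (0.41/0.1)^(1/0.59) ≈ 10.9299.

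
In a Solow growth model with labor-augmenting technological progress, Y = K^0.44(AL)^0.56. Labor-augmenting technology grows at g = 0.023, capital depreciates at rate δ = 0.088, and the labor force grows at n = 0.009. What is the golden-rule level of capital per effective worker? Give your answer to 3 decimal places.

Capital per effective worker breaks even when investment replaces (n + g + δ)·k; here n + g + δ = 0.12.
Maximizing c = f(k) − (n+g+δ)·k gives f'(k) = n+g+δ, i.e. 0.44·k^(0.44−1) = 0.12, so k_gold = (0.44/0.12)^(1/0.56) ≈ 10.1772.

k_gold ≈ 10.177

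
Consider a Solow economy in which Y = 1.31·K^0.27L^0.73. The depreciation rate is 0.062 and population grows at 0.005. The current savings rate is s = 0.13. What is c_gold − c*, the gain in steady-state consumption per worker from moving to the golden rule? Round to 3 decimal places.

Break-even investment rate: n + δ = 0.005 + 0.062 = 0.067.
Current steady state (s = 0.13): k* = (0.13·1.31/0.067)^(1/0.73) ≈ 3.5891, y* = 1.31·3.5891^0.27 ≈ 1.8498, c* = (1−0.13)·1.8498 ≈ 1.6093.
At the golden rule the marginal product of capital equals n+δ: 0.27·1.31·k^(0.27−1) = 0.067. Solving, k_gold = (0.27·1.31/0.067)^(1/0.73) ≈ 9.7681.
y_gold = 1.31·9.7681^0.27 ≈ 2.4239, c_gold = y_gold − 0.067·k_gold ≈ 1.7695.
Gain: Δc = 1.7695 − 1.6093 ≈ 0.1602.

Δc ≈ 0.160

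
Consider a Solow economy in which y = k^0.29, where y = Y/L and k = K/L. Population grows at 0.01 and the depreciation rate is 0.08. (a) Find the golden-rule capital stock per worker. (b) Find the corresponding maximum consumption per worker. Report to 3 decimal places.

(a) k_gold ≈ 5.197; (b) c_gold ≈ 1.145

Capital per worker breaks even when investment replaces (n + δ)·k; here n + δ = 0.09.
Golden rule sets MPK = n+δ: 0.29·k^(0.29−1) = 0.09, so k_gold = (0.29/0.09)^(1/0.71) ≈ 5.1965.
y_gold = 5.1965^0.29 ≈ 1.6127; c_gold = y_gold − 0.09·k_gold ≈ 1.1450.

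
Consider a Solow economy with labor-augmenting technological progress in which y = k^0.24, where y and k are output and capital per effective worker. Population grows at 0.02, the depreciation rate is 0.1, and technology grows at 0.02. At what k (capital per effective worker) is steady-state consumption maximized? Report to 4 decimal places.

n + g + δ = 0.02 + 0.02 + 0.1 = 0.14.
Maximizing c = f(k) − (n+g+δ)·k gives f'(k) = n+g+δ, i.e. 0.24·k^(0.24−1) = 0.14, so k_gold = (0.24/0.14)^(1/0.76) ≈ 2.0324.

k_gold ≈ 2.0324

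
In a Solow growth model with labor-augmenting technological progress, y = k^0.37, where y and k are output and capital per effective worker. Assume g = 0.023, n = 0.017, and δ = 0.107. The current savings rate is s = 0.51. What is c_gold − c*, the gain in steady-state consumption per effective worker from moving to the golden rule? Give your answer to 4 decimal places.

Δc ≈ 0.0660

Capital per effective worker breaks even when investment replaces (n + g + δ)·k; here n + g + δ = 0.147.
Current steady state (s = 0.51): k* = (0.51/0.147)^(1/0.63) ≈ 7.2035, y* = 7.2035^0.37 ≈ 2.0763, c* = (1−0.51)·2.0763 ≈ 1.0174.
Maximizing c = f(k) − (n+g+δ)·k gives f'(k) = n+g+δ, i.e. 0.37·k^(0.37−1) = 0.147, so k_gold = (0.37/0.147)^(1/0.63) ≈ 4.3284.
y_gold = 4.3284^0.37 ≈ 1.7196, c_gold = y_gold − 0.147·k_gold ≈ 1.0834.
Gain: Δc = 1.0834 − 1.0174 ≈ 0.0660.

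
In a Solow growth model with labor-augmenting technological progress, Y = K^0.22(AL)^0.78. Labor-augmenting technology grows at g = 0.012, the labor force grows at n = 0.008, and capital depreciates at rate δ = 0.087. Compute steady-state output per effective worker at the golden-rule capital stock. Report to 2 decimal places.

y_gold ≈ 1.23

n + g + δ = 0.008 + 0.012 + 0.087 = 0.107.
Setting f'(k) = n+g+δ gives 0.22·k^(0.22−1) = 0.107, hence k_gold = (0.22/0.107)^(1/0.78) ≈ 2.5196.
Output: y_gold = k_gold^0.22 = 2.5196^0.22 ≈ 1.2254.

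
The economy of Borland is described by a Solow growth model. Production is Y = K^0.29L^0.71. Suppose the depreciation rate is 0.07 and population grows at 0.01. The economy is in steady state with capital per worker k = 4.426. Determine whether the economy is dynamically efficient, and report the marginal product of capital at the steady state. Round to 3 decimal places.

dynamically efficient; MPK ≈ 0.101

n + δ = 0.01 + 0.07 = 0.08.
MPK = 0.29·k^(0.29−1) = 0.29·4.426^(-0.71) ≈ 0.1009.
MPK > 0.08, so the economy is dynamically efficient (under-saving).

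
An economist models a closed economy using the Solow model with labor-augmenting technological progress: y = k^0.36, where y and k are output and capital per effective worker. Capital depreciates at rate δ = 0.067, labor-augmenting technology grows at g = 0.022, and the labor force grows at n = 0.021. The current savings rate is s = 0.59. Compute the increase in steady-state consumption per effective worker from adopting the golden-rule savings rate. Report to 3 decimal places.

Break-even investment rate: n + g + δ = 0.021 + 0.022 + 0.067 = 0.11.
Current steady state (s = 0.59): k* = (0.59/0.11)^(1/0.64) ≈ 13.7969, y* = 13.7969^0.36 ≈ 2.5723, c* = (1−0.59)·2.5723 ≈ 1.0546.
Maximizing c = f(k) − (n+g+δ)·k gives f'(k) = n+g+δ, i.e. 0.36·k^(0.36−1) = 0.11, so k_gold = (0.36/0.11)^(1/0.64) ≈ 6.3760.
y_gold = 6.3760^0.36 ≈ 1.9482, c_gold = y_gold − 0.11·k_gold ≈ 1.2469.
Gain: Δc = 1.2469 − 1.0546 ≈ 0.1922.

Δc ≈ 0.192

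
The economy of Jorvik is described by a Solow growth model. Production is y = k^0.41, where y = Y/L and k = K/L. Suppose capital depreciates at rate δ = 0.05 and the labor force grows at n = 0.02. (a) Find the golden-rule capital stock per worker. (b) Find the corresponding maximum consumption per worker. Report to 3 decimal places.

Capital per worker breaks even when investment replaces (n + δ)·k; here n + δ = 0.07.
Golden rule sets MPK = n+δ: 0.41·k^(0.41−1) = 0.07, so k_gold = (0.41/0.07)^(1/0.59) ≈ 20.0061.
y_gold = 20.0061^0.41 ≈ 3.4157; c_gold = y_gold − 0.07·k_gold ≈ 2.0152.

(a) k_gold ≈ 20.006; (b) c_gold ≈ 2.015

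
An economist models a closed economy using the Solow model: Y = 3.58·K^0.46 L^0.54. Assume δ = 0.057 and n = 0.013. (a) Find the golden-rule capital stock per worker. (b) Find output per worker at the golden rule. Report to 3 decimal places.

Break-even investment rate: n + δ = 0.013 + 0.057 = 0.07.
At the golden rule the marginal product of capital equals n+δ: 0.46·3.58·k^(0.46−1) = 0.07. Solving, k_gold = (0.46·3.58/0.07)^(1/0.54) ≈ 346.6523.
y_gold = 3.58·346.6523^0.46 ≈ 52.7514.

(a) k_gold ≈ 346.652; (b) y_gold ≈ 52.751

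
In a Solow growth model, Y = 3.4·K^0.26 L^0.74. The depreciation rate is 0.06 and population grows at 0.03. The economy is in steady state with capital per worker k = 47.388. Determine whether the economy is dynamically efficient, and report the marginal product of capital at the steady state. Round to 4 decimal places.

dynamically inefficient; MPK ≈ 0.0509

Capital per worker breaks even when investment replaces (n + δ)·k; here n + δ = 0.09.
MPK = 0.26·3.4·k^(0.26−1) = 0.26·3.4·47.388^(-0.74) ≈ 0.0509.
MPK < 0.09, so the economy is dynamically inefficient (over-saving).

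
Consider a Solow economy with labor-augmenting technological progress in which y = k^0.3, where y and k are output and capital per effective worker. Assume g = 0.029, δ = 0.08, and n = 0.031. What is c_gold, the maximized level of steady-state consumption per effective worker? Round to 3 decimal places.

c_gold ≈ 0.970

The effective depreciation rate is n + g + δ = 0.031 + 0.029 + 0.08 = 0.14.
At the golden rule the marginal product of capital equals n+g+δ: 0.3·k^(0.3−1) = 0.14. Solving, k_gold = (0.3/0.14)^(1/0.7) ≈ 2.9706.
y_gold = 2.9706^0.3 ≈ 1.3863.
c_gold = y_gold − (n+g+δ)·k_gold = 1.3863 − 0.14·2.9706 ≈ 0.9704.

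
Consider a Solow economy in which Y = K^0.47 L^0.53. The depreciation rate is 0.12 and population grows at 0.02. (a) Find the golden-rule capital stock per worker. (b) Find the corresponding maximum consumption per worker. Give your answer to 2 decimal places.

(a) k_gold ≈ 9.83; (b) c_gold ≈ 1.55

Capital per worker breaks even when investment replaces (n + δ)·k; here n + δ = 0.14.
Maximizing c = f(k) − (n+δ)·k gives f'(k) = n+δ, i.e. 0.47·k^(0.47−1) = 0.14, so k_gold = (0.47/0.14)^(1/0.53) ≈ 9.8264.
y_gold = 9.8264^0.47 ≈ 2.9270; c_gold = y_gold − 0.14·k_gold ≈ 1.5513.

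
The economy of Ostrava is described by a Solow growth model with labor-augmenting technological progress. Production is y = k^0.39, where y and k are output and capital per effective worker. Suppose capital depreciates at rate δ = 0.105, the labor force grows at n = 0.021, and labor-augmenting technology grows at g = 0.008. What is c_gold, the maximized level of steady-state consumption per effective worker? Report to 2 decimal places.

Break-even investment rate: n + g + δ = 0.021 + 0.008 + 0.105 = 0.134.
Golden rule sets MPK = n+g+δ: 0.39·k^(0.39−1) = 0.134, so k_gold = (0.39/0.134)^(1/0.61) ≈ 5.7622.
y_gold = 5.7622^0.39 ≈ 1.9798.
c_gold = y_gold − (n+g+δ)·k_gold = 1.9798 − 0.134·5.7622 ≈ 1.2077.

c_gold ≈ 1.21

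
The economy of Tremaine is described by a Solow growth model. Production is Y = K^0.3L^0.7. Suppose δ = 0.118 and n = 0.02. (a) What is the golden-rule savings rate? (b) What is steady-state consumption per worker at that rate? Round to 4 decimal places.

Capital per worker breaks even when investment replaces (n + δ)·k; here n + δ = 0.138.
For Cobb-Douglas, s_gold equals capital's share: s_gold = 0.3.
Golden rule sets MPK = n+δ: 0.3·k^(0.3−1) = 0.138, so k_gold = (0.3/0.138)^(1/0.7) ≈ 3.0323.
y_gold = 3.0323^0.3 ≈ 1.3949; c_gold = (1−0.3)·y_gold ≈ 0.9764.

(a) s_gold = 0.3000; (b) c_gold ≈ 0.9764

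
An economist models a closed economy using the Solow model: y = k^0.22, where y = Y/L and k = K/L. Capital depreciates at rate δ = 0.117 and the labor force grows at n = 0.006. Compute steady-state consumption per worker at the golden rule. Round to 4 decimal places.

c_gold ≈ 0.9190

n + δ = 0.006 + 0.117 = 0.123.
Setting f'(k) = n+δ gives 0.22·k^(0.22−1) = 0.123, hence k_gold = (0.22/0.123)^(1/0.78) ≈ 2.1074.
y_gold = 2.1074^0.22 ≈ 1.1782.
c_gold = y_gold − (n+δ)·k_gold = 1.1782 − 0.123·2.1074 ≈ 0.9190.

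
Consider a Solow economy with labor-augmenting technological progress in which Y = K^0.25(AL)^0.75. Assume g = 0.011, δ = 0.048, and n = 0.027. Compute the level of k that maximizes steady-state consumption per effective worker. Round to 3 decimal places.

k_gold ≈ 4.149

n + g + δ = 0.027 + 0.011 + 0.048 = 0.086.
Golden rule sets MPK = n+g+δ: 0.25·k^(0.25−1) = 0.086, so k_gold = (0.25/0.086)^(1/0.75) ≈ 4.1488.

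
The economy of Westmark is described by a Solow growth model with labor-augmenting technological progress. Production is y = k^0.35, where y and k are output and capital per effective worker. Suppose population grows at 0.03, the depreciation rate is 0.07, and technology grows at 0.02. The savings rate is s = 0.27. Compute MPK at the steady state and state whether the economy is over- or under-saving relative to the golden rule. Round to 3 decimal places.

under-saving; MPK ≈ 0.156

Capital per effective worker breaks even when investment replaces (n + g + δ)·k; here n + g + δ = 0.12.
Steady-state k*: s·k^0.35 = 0.12·k gives k* = (0.27/0.12)^(1/0.65) ≈ 3.4819.
MPK = 0.35·3.4819^(-0.65) ≈ 0.1556.
MPK > n+g+δ = 0.12, so the economy is dynamically efficient (under-saving).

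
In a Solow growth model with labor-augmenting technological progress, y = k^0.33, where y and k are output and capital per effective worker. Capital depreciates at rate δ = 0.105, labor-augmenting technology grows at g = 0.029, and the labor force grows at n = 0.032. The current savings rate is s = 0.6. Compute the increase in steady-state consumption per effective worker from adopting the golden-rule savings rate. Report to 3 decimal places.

Capital per effective worker breaks even when investment replaces (n + g + δ)·k; here n + g + δ = 0.166.
Current steady state (s = 0.6): k* = (0.6/0.166)^(1/0.67) ≈ 6.8061, y* = 6.8061^0.33 ≈ 1.8830, c* = (1−0.6)·1.8830 ≈ 0.7532.
Setting f'(k) = n+g+δ gives 0.33·k^(0.33−1) = 0.166, hence k_gold = (0.33/0.166)^(1/0.67) ≈ 2.7886.
y_gold = 2.7886^0.33 ≈ 1.4027, c_gold = y_gold − 0.166·k_gold ≈ 0.9398.
Gain: Δc = 0.9398 − 0.7532 ≈ 0.1866.

Δc ≈ 0.187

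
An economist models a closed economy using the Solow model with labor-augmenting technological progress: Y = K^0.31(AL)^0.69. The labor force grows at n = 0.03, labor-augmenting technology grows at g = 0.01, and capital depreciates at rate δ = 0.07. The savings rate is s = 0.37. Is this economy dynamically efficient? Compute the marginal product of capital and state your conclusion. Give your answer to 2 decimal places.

Break-even investment rate: n + g + δ = 0.03 + 0.01 + 0.07 = 0.11.
Steady-state k*: s·k^0.31 = 0.11·k gives k* = (0.37/0.11)^(1/0.69) ≈ 5.8008.
MPK = 0.31·5.8008^(-0.69) ≈ 0.0922.
MPK < n+g+δ = 0.11, so the economy is dynamically inefficient (over-saving).

dynamically inefficient; MPK ≈ 0.09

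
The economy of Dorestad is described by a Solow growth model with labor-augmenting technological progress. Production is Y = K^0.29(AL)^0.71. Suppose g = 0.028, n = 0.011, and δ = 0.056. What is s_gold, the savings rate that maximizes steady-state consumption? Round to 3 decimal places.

s_gold = 0.290

Break-even investment rate: n + g + δ = 0.011 + 0.028 + 0.056 = 0.095.
At the golden rule MPK = n+g+δ, and in any Cobb-Douglas steady state s = (n+g+δ)·k/y = MPK·k/y = capital's share 0.29.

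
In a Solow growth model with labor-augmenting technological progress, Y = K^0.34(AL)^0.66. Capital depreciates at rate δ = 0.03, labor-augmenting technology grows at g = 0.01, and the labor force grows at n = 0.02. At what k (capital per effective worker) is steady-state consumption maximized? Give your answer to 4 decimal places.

n + g + δ = 0.02 + 0.01 + 0.03 = 0.06.
Setting f'(k) = n+g+δ gives 0.34·k^(0.34−1) = 0.06, hence k_gold = (0.34/0.06)^(1/0.66) ≈ 13.8486.

k_gold ≈ 13.8486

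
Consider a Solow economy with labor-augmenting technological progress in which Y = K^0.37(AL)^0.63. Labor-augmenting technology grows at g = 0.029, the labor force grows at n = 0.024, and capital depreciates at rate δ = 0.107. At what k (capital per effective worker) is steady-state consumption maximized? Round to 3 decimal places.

Capital per effective worker breaks even when investment replaces (n + g + δ)·k; here n + g + δ = 0.16.
Golden rule sets MPK = n+g+δ: 0.37·k^(0.37−1) = 0.16, so k_gold = (0.37/0.16)^(1/0.63) ≈ 3.7836.

k_gold ≈ 3.784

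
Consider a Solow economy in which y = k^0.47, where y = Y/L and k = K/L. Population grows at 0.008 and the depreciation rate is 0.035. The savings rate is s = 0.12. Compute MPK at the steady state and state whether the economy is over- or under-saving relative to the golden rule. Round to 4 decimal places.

Capital per worker breaks even when investment replaces (n + δ)·k; here n + δ = 0.043.
Steady-state k*: s·k^0.47 = 0.043·k gives k* = (0.12/0.043)^(1/0.53) ≈ 6.9337.
MPK = 0.47·6.9337^(-0.53) ≈ 0.1684.
MPK > n+δ = 0.043, so the economy is dynamically efficient (under-saving).

under-saving; MPK ≈ 0.1684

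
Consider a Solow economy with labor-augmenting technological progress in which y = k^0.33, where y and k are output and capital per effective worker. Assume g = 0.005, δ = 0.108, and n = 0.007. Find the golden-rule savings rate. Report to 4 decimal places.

Break-even investment rate: n + g + δ = 0.007 + 0.005 + 0.108 = 0.12.
At the golden rule MPK = n+g+δ, and in any Cobb-Douglas steady state s = (n+g+δ)·k/y = MPK·k/y = capital's share 0.33.

s_gold = 0.3300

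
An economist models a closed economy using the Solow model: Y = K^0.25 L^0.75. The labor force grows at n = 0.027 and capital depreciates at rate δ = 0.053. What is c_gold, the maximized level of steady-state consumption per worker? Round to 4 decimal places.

The effective depreciation rate is n + δ = 0.027 + 0.053 = 0.08.
At the golden rule the marginal product of capital equals n+δ: 0.25·k^(0.25−1) = 0.08. Solving, k_gold = (0.25/0.08)^(1/0.75) ≈ 4.5688.
y_gold = 4.5688^0.25 ≈ 1.4620.
c_gold = y_gold − (n+δ)·k_gold = 1.4620 − 0.08·4.5688 ≈ 1.0965.

c_gold ≈ 1.0965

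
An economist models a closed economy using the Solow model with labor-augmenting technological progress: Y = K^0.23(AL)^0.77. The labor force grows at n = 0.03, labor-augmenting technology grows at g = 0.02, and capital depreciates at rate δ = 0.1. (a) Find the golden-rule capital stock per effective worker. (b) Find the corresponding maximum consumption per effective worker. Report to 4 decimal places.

(a) k_gold ≈ 1.7422; (b) c_gold ≈ 0.8749

The effective depreciation rate is n + g + δ = 0.03 + 0.02 + 0.1 = 0.15.
Setting f'(k) = n+g+δ gives 0.23·k^(0.23−1) = 0.15, hence k_gold = (0.23/0.15)^(1/0.77) ≈ 1.7422.
y_gold = 1.7422^0.23 ≈ 1.1362; c_gold = y_gold − 0.15·k_gold ≈ 0.8749.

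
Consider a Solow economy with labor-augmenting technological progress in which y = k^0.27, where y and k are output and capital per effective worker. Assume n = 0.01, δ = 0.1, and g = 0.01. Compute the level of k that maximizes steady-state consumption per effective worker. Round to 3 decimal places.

k_gold ≈ 3.037

Break-even investment rate: n + g + δ = 0.01 + 0.01 + 0.1 = 0.12.
Maximizing c = f(k) − (n+g+δ)·k gives f'(k) = n+g+δ, i.e. 0.27·k^(0.27−1) = 0.12, so k_gold = (0.27/0.12)^(1/0.73) ≈ 3.0370.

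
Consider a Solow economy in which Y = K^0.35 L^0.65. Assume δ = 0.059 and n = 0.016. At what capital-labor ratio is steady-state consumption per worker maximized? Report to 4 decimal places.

k_gold ≈ 10.6965

The effective depreciation rate is n + δ = 0.016 + 0.059 = 0.075.
Maximizing c = f(k) − (n+δ)·k gives f'(k) = n+δ, i.e. 0.35·k^(0.35−1) = 0.075, so k_gold = (0.35/0.075)^(1/0.65) ≈ 10.6965.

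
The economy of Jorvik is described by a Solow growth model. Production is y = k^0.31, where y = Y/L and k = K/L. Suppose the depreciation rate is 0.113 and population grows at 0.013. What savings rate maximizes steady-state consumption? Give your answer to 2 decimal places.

s_gold = 0.31

The effective depreciation rate is n + δ = 0.013 + 0.113 = 0.126.
At the golden rule MPK = n+δ, and in any Cobb-Douglas steady state s = (n+δ)·k/y = MPK·k/y = capital's share 0.31.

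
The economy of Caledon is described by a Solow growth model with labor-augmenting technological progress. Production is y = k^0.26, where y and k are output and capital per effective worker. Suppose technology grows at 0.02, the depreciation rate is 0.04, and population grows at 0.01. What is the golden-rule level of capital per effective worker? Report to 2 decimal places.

n + g + δ = 0.01 + 0.02 + 0.04 = 0.07.
Golden rule sets MPK = n+g+δ: 0.26·k^(0.26−1) = 0.07, so k_gold = (0.26/0.07)^(1/0.74) ≈ 5.8898.

k_gold ≈ 5.89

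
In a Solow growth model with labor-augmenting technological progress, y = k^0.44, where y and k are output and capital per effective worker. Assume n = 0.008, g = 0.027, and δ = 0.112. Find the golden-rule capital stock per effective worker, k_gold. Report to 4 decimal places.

k_gold ≈ 7.0834

Break-even investment rate: n + g + δ = 0.008 + 0.027 + 0.112 = 0.147.
Maximizing c = f(k) − (n+g+δ)·k gives f'(k) = n+g+δ, i.e. 0.44·k^(0.44−1) = 0.147, so k_gold = (0.44/0.147)^(1/0.56) ≈ 7.0834.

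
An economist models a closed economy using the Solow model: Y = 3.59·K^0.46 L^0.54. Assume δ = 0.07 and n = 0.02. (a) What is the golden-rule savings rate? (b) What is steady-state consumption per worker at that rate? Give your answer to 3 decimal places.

(a) s_gold = 0.460; (b) c_gold ≈ 23.115

Capital per worker breaks even when investment replaces (n + δ)·k; here n + δ = 0.09.
For Cobb-Douglas, s_gold equals capital's share: s_gold = 0.46.
At the golden rule the marginal product of capital equals n+δ: 0.46·3.59·k^(0.46−1) = 0.09. Solving, k_gold = (0.46·3.59/0.09)^(1/0.54) ≈ 218.7853.
y_gold = 3.59·218.7853^0.46 ≈ 42.8058; c_gold = (1−0.46)·y_gold ≈ 23.1151.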